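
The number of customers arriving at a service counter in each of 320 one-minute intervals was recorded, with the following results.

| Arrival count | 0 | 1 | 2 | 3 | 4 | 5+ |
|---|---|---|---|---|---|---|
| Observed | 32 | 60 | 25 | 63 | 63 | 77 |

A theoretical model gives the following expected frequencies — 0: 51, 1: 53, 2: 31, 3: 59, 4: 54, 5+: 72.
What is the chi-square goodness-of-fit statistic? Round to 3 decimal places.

χ² = (32−51)²/51 + (60−53)²/53 + (25−31)²/31 + (63−59)²/59 + (63−54)²/54 + (77−72)²/72
   = 7.0784 + 0.9245 + 1.1613 + 0.2712 + 1.5000 + 0.3472
Sum = 11.283

11.283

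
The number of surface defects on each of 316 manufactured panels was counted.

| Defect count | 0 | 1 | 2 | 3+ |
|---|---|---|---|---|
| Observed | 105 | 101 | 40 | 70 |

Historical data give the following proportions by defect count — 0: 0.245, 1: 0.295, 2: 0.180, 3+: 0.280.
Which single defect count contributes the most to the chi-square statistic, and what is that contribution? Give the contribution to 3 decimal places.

Expected counts E_i = n·p_i: 316×0.245 = 77.42, 316×0.295 = 93.22, 316×0.180 = 56.88, 316×0.280 = 88.48.
cat         O        E   (O−E)²/E
0         105    77.42     9.8251
1         101    93.22     0.6493
2          40    56.88     5.0094
3+         70    88.48     3.8597
The largest term is for 0: 9.825.

0, 9.825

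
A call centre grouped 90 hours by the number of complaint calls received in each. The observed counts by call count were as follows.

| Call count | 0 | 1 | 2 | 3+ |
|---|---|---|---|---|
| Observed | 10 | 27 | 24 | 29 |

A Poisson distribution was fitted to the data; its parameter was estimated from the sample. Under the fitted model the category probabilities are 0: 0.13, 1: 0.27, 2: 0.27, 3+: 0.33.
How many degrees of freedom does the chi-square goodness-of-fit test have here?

There are k = 4 categories and 1 parameter estimated from the data, so df = 4 − 1 − 1 = 2.

2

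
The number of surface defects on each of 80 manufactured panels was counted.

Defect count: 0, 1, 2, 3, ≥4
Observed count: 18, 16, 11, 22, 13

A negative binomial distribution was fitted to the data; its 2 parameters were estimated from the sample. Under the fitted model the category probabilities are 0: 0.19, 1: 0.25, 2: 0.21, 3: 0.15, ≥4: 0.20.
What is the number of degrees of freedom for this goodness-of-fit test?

There are k = 5 categories and 2 parameters estimated from the data, so df = 5 − 1 − 2 = 2.

2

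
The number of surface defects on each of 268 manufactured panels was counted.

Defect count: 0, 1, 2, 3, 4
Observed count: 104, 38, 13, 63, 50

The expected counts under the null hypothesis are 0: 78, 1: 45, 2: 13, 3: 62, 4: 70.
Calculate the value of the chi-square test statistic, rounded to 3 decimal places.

0: (104 − 78)²/78 = 676/78 = 8.6667
1: (38 − 45)²/45 = 49/45 = 1.0889
2: (13 − 13)²/13 = 0/13 = 0.0000
3: (63 − 62)²/62 = 1/62 = 0.0161
4: (50 − 70)²/70 = 400/70 = 5.7143
Sum = 15.486

15.486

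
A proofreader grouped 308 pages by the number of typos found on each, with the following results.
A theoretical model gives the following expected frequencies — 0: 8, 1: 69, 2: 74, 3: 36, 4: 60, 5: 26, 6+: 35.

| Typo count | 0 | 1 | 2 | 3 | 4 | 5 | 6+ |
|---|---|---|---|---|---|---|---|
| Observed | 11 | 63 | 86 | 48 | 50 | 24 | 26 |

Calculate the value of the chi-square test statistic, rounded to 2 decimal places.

χ² = (11−8)²/8 + (63−69)²/69 + (86−74)²/74 + (48−36)²/36 + (50−60)²/60 + (24−26)²/26 + (26−35)²/35
   = 1.125 + 0.522 + 1.946 + 4.000 + 1.667 + 0.154 + 2.314
Sum = 11.73

11.73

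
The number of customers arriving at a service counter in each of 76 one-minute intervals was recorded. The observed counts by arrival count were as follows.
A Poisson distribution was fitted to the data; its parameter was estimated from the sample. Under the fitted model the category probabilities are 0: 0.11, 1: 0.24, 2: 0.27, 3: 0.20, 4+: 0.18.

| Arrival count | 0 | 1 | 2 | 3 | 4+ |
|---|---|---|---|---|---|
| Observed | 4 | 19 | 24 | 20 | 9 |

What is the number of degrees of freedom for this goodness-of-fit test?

There are k = 5 categories and 1 parameter estimated from the data, so df = 5 − 1 − 1 = 3.

3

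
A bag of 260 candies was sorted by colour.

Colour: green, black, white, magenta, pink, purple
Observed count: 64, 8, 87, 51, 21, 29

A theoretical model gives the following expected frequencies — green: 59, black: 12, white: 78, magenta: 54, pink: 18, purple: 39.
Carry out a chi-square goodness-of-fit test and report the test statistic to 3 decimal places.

χ² = (64−59)²/59 + (8−12)²/12 + (87−78)²/78 + (51−54)²/54 + (21−18)²/18 + (29−39)²/39
   = 0.4237 + 1.3333 + 1.0385 + 0.1667 + 0.5000 + 2.5641
Sum = 6.026

6.026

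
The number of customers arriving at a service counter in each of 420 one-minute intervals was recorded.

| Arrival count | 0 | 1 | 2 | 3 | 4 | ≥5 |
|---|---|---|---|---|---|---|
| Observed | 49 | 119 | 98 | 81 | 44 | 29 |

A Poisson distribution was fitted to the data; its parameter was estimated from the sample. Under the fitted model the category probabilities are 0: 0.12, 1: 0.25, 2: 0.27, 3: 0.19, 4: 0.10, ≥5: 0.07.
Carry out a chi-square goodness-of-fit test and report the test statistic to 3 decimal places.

Expected counts E_i = n·p_i: 420×0.12 = 50.4, 420×0.25 = 105, 420×0.27 = 113.4, 420×0.19 = 79.8, 420×0.10 = 42, 420×0.07 = 29.4.
0: (49 − 50.4)²/50.4 = 1.96/50.4 = 0.0389
1: (119 − 105)²/105 = 196/105 = 1.8667
2: (98 − 113.4)²/113.4 = 237.16/113.4 = 2.0914
3: (81 − 79.8)²/79.8 = 1.44/79.8 = 0.0180
4: (44 − 42)²/42 = 4/42 = 0.0952
≥5: (29 − 29.4)²/29.4 = 0.16/29.4 = 0.0054
Sum = 4.116

4.116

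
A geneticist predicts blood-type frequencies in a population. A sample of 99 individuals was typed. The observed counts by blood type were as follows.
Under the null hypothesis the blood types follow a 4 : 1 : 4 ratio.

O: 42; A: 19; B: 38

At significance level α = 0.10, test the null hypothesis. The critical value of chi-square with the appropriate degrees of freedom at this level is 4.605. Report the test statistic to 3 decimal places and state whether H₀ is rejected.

Ratio total = 9. Expected counts: 99×4/9 = 44, 99×1/9 = 11, 99×4/9 = 44.
O: (42 − 44)²/44 = 4/44 = 0.0909
A: (19 − 11)²/11 = 64/11 = 5.8182
B: (38 − 44)²/44 = 36/44 = 0.8182
Sum = 6.727
df = 2. Since 6.727 > 4.605, we reject H₀.

6.727; reject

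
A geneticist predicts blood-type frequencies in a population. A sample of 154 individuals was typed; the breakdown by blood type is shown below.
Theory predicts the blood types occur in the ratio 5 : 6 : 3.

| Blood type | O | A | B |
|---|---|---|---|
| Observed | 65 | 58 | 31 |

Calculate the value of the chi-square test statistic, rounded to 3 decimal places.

Ratio total = 14. Expected counts: 154×5/14 = 55, 154×6/14 = 66, 154×3/14 = 33.
O: (65 − 55)²/55 = 100/55 = 1.8182
A: (58 − 66)²/66 = 64/66 = 0.9697
B: (31 − 33)²/33 = 4/33 = 0.1212
Sum = 2.909

2.909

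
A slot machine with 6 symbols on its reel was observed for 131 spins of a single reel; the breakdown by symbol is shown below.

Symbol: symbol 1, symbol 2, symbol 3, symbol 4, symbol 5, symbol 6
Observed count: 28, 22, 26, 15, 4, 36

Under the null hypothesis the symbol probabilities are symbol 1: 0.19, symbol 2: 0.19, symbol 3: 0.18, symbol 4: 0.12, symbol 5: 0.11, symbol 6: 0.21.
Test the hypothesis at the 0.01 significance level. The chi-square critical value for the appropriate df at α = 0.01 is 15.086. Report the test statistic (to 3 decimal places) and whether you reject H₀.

11.146; do not reject

Expected counts E_i = n·p_i: 131×0.19 = 24.89, 131×0.19 = 24.89, 131×0.18 = 23.58, 131×0.12 = 15.72, 131×0.11 = 14.41, 131×0.21 = 27.51.
cat           O        E   (O−E)²/E
symbol 1     28    24.89     0.3886
symbol 2     22    24.89     0.3356
symbol 3     26    23.58     0.2484
symbol 4     15    15.72     0.0330
symbol 5      4    14.41     7.5203
symbol 6     36    27.51     2.6201
Sum = 11.146
df = 5. Since 11.146 < 15.086, we do not reject H₀.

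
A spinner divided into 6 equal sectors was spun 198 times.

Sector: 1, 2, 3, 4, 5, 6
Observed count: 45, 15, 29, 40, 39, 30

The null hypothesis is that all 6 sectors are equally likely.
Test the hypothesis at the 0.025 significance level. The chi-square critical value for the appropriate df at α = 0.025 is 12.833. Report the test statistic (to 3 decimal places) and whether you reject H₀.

17.515; reject

Under H₀ each category has probability 1/6, so each expected count is 198/6 = 33.
χ² = (45−33)²/33 + (15−33)²/33 + (29−33)²/33 + (40−33)²/33 + (39−33)²/33 + (30−33)²/33
   = 4.3636 + 9.8182 + 0.4848 + 1.4848 + 1.0909 + 0.2727
Sum = 17.515
df = 5. Since 17.515 > 12.833, we reject H₀.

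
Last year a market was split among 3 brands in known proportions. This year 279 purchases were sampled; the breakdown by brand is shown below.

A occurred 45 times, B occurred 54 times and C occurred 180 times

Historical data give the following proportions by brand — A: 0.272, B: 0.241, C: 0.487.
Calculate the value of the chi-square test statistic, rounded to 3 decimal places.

Expected counts E_i = n·p_i: 279×0.272 = 75.888, 279×0.241 = 67.239, 279×0.487 = 135.873.
A: (45 − 75.888)²/75.888 = 954.068544/75.888 = 12.5721
B: (54 − 67.239)²/67.239 = 175.271121/67.239 = 2.6067
C: (180 − 135.873)²/135.873 = 1947.192129/135.873 = 14.3310
Sum = 29.510

29.510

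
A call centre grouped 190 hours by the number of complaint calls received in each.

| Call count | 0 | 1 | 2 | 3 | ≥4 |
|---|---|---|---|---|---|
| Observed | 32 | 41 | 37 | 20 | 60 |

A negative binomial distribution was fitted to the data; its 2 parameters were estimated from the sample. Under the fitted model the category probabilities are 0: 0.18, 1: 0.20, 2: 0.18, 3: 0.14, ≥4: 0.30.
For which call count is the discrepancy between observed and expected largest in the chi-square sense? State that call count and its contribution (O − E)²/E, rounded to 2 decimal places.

3, 1.64

Expected counts E_i = n·p_i: 190×0.18 = 34.2, 190×0.20 = 38, 190×0.18 = 34.2, 190×0.14 = 26.6, 190×0.30 = 57.
cat         O        E   (O−E)²/E
0          32     34.2      0.142
1          41       38      0.237
2          37     34.2      0.229
3          20     26.6      1.638
≥4         60       57      0.158
The largest term is for 3: 1.64.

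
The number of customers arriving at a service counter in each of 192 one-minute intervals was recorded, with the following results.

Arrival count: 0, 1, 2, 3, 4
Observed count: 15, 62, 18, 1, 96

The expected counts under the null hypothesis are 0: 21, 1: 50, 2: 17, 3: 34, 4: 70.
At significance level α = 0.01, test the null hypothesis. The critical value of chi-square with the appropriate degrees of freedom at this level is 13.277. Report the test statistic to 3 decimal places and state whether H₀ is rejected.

46.340; reject

χ² = (15−21)²/21 + (62−50)²/50 + (18−17)²/17 + (1−34)²/34 + (96−70)²/70
   = 1.7143 + 2.8800 + 0.0588 + 32.0294 + 9.6571
Sum = 46.340
df = 4. Since 46.340 > 13.277, we reject H₀.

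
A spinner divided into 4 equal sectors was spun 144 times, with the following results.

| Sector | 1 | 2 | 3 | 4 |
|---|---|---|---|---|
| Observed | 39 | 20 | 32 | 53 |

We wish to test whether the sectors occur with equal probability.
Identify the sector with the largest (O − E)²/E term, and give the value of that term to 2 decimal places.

4, 8.03

Under H₀ each category has probability 1/4, so each expected count is 144/4 = 36.
1: (39 − 36)²/36 = 9/36 = 0.250
2: (20 − 36)²/36 = 256/36 = 7.111
3: (32 − 36)²/36 = 16/36 = 0.444
4: (53 − 36)²/36 = 289/36 = 8.028
The largest term is for 4: 8.03.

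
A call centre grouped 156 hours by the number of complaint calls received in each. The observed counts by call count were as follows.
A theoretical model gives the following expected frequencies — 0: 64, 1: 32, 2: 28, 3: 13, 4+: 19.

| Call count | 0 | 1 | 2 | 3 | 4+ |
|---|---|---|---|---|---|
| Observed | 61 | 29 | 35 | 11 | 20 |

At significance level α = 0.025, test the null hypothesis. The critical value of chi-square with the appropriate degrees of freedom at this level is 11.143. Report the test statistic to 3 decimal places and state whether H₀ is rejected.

2.532; do not reject

χ² = (61−64)²/64 + (29−32)²/32 + (35−28)²/28 + (11−13)²/13 + (20−19)²/19
   = 0.1406 + 0.2813 + 1.7500 + 0.3077 + 0.0526
Sum = 2.532
df = 4. Since 2.532 < 11.143, we do not reject H₀.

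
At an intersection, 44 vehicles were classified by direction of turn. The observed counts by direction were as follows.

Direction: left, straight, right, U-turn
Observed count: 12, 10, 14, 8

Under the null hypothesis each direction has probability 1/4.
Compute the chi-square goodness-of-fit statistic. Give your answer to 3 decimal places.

1.818

Expected count for each of the 4 categories: 44/4 = 11.
cat           O        E   (O−E)²/E
left         12       11     0.0909
straight     10       11     0.0909
right        14       11     0.8182
U-turn        8       11     0.8182
Sum = 1.818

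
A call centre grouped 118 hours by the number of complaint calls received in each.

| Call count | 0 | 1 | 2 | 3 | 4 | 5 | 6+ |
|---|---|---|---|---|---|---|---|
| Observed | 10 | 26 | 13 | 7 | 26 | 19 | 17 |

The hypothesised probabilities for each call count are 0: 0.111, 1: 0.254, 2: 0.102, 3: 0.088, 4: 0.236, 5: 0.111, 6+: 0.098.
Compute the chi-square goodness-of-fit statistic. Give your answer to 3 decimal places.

Expected counts E_i = n·p_i: 118×0.111 = 13.098, 118×0.254 = 29.972, 118×0.102 = 12.036, 118×0.088 = 10.384, 118×0.236 = 27.848, 118×0.111 = 13.098, 118×0.098 = 11.564.
χ² = (10−13.098)²/13.098 + (26−29.972)²/29.972 + (13−12.036)²/12.036 + (7−10.384)²/10.384 + (26−27.848)²/27.848 + (19−13.098)²/13.098 + (17−11.564)²/11.564
   = 0.7328 + 0.5264 + 0.0772 + 1.1028 + 0.1226 + 2.6595 + 2.5554
Sum = 7.777

7.777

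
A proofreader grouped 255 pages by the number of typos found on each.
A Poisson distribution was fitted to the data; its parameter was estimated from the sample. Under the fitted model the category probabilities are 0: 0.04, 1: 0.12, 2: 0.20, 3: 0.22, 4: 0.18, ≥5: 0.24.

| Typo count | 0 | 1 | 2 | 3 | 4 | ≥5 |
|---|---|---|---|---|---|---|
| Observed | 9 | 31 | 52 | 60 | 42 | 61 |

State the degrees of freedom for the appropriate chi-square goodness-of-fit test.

4

There are k = 6 categories and 1 parameter estimated from the data, so df = 6 − 1 − 1 = 4.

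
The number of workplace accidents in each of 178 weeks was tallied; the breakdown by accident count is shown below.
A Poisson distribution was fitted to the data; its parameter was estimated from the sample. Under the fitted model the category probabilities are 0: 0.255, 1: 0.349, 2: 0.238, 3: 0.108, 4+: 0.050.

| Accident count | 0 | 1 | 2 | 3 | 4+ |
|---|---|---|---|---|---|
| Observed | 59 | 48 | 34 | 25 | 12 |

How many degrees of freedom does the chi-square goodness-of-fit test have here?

3

There are k = 5 categories and 1 parameter estimated from the data, so df = 5 − 1 − 1 = 3.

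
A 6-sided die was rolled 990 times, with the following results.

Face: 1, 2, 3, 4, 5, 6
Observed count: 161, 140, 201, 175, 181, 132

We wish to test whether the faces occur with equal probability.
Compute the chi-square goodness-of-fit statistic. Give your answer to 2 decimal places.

20.50

Expected count for each of the 6 categories: 990/6 = 165.
χ² = (161−165)²/165 + (140−165)²/165 + (201−165)²/165 + (175−165)²/165 + (181−165)²/165 + (132−165)²/165
   = 0.097 + 3.788 + 7.855 + 0.606 + 1.552 + 6.600
Sum = 20.50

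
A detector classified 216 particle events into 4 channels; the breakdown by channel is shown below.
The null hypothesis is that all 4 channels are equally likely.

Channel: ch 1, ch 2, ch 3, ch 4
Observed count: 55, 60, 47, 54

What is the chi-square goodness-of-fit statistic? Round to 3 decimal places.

Under H₀ each category has probability 1/4, so each expected count is 216/4 = 54.
ch 1: (55 − 54)²/54 = 1/54 = 0.0185
ch 2: (60 − 54)²/54 = 36/54 = 0.6667
ch 3: (47 − 54)²/54 = 49/54 = 0.9074
ch 4: (54 − 54)²/54 = 0/54 = 0.0000
Sum = 1.593

1.593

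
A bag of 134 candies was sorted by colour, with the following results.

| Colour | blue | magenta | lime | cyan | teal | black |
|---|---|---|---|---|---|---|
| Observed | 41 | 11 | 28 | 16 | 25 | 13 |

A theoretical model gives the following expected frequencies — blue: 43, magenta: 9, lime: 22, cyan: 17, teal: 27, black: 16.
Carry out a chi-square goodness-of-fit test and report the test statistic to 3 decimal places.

cat          O        E   (O−E)²/E
blue        41       43     0.0930
magenta     11        9     0.4444
lime        28       22     1.6364
cyan        16       17     0.0588
teal        25       27     0.1481
black       13       16     0.5625
Sum = 2.943

2.943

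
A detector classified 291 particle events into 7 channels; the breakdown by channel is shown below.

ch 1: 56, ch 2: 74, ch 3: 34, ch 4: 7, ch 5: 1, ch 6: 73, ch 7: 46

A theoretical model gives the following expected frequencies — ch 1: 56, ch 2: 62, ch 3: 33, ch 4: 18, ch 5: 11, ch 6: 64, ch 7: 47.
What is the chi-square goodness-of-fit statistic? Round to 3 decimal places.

19.453

χ² = (56−56)²/56 + (74−62)²/62 + (34−33)²/33 + (7−18)²/18 + (1−11)²/11 + (73−64)²/64 + (46−47)²/47
   = 0.0000 + 2.3226 + 0.0303 + 6.7222 + 9.0909 + 1.2656 + 0.0213
Sum = 19.453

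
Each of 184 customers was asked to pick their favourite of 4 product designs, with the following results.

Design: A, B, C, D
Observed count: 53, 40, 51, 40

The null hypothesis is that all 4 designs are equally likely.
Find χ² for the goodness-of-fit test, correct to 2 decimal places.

3.17

Under H₀ each category has probability 1/4, so each expected count is 184/4 = 46.
cat         O        E   (O−E)²/E
A          53       46      1.065
B          40       46      0.783
C          51       46      0.543
D          40       46      0.783
Sum = 3.17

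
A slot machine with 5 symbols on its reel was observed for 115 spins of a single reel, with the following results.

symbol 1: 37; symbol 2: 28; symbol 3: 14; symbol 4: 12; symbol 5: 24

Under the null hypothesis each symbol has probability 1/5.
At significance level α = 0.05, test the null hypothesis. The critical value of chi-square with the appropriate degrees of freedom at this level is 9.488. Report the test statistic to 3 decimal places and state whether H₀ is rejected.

18.435; reject

Under H₀ each category has probability 1/5, so each expected count is 115/5 = 23.
χ² = (37−23)²/23 + (28−23)²/23 + (14−23)²/23 + (12−23)²/23 + (24−23)²/23
   = 8.5217 + 1.0870 + 3.5217 + 5.2609 + 0.0435
Sum = 18.435
df = 4. Since 18.435 > 9.488, we reject H₀.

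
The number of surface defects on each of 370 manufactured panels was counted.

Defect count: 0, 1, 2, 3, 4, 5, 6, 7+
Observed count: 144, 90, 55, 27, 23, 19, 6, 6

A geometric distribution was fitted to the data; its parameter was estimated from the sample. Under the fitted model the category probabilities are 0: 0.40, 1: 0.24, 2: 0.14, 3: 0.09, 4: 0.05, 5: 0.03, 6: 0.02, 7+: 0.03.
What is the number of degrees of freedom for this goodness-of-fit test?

There are k = 8 categories and 1 parameter estimated from the data, so df = 8 − 1 − 1 = 6.

6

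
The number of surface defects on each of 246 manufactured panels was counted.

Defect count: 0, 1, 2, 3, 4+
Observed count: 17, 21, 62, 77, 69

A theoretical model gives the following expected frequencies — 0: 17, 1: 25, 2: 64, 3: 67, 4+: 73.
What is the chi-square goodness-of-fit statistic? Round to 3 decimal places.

χ² = (17−17)²/17 + (21−25)²/25 + (62−64)²/64 + (77−67)²/67 + (69−73)²/73
   = 0.0000 + 0.6400 + 0.0625 + 1.4925 + 0.2192
Sum = 2.414

2.414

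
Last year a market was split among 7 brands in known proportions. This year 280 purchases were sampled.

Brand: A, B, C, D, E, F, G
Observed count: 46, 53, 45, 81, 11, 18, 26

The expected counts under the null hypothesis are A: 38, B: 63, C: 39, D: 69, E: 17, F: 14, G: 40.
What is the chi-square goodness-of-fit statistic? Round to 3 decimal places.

14.442

χ² = (46−38)²/38 + (53−63)²/63 + (45−39)²/39 + (81−69)²/69 + (11−17)²/17 + (18−14)²/14 + (26−40)²/40
   = 1.6842 + 1.5873 + 0.9231 + 2.0870 + 2.1176 + 1.1429 + 4.9000
Sum = 14.442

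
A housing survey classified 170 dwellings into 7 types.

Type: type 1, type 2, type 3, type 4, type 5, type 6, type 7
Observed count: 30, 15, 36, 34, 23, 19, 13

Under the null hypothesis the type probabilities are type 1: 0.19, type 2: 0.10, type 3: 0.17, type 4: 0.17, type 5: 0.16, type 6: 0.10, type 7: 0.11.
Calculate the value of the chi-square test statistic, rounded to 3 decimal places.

5.665

Expected counts E_i = n·p_i: 170×0.19 = 32.3, 170×0.10 = 17, 170×0.17 = 28.9, 170×0.17 = 28.9, 170×0.16 = 27.2, 170×0.10 = 17, 170×0.11 = 18.7.
χ² = (30−32.3)²/32.3 + (15−17)²/17 + (36−28.9)²/28.9 + (34−28.9)²/28.9 + (23−27.2)²/27.2 + (19−17)²/17 + (13−18.7)²/18.7
   = 0.1638 + 0.2353 + 1.7443 + 0.9000 + 0.6485 + 0.2353 + 1.7374
Sum = 5.665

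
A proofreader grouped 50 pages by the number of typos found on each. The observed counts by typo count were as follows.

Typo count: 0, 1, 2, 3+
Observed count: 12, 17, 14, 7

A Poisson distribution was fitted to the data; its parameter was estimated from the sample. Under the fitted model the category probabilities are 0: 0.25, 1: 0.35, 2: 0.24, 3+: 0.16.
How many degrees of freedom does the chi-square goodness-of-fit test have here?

There are k = 4 categories and 1 parameter estimated from the data, so df = 4 − 1 − 1 = 2.

2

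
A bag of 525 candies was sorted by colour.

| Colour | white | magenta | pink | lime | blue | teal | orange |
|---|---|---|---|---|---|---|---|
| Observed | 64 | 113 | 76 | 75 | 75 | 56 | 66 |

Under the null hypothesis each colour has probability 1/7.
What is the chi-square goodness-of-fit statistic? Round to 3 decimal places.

26.773

Under H₀ each category has probability 1/7, so each expected count is 525/7 = 75.
χ² = (64−75)²/75 + (113−75)²/75 + (76−75)²/75 + (75−75)²/75 + (75−75)²/75 + (56−75)²/75 + (66−75)²/75
   = 1.6133 + 19.2533 + 0.0133 + 0.0000 + 0.0000 + 4.8133 + 1.0800
Sum = 26.773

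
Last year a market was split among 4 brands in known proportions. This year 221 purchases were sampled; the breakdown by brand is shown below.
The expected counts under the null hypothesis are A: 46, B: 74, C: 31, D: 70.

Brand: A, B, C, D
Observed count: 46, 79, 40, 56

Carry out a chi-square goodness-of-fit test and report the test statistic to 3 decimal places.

5.751

cat         O        E   (O−E)²/E
A          46       46     0.0000
B          79       74     0.3378
C          40       31     2.6129
D          56       70     2.8000
Sum = 5.751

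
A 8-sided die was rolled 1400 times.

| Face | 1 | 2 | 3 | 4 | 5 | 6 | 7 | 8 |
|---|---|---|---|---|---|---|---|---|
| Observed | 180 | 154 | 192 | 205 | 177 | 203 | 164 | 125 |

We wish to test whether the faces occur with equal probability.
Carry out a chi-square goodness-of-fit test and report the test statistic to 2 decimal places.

28.94

Under H₀ each category has probability 1/8, so each expected count is 1400/8 = 175.
1: (180 − 175)²/175 = 25/175 = 0.143
2: (154 − 175)²/175 = 441/175 = 2.520
3: (192 − 175)²/175 = 289/175 = 1.651
4: (205 − 175)²/175 = 900/175 = 5.143
5: (177 − 175)²/175 = 4/175 = 0.023
6: (203 − 175)²/175 = 784/175 = 4.480
7: (164 − 175)²/175 = 121/175 = 0.691
8: (125 − 175)²/175 = 2500/175 = 14.286
Sum = 28.94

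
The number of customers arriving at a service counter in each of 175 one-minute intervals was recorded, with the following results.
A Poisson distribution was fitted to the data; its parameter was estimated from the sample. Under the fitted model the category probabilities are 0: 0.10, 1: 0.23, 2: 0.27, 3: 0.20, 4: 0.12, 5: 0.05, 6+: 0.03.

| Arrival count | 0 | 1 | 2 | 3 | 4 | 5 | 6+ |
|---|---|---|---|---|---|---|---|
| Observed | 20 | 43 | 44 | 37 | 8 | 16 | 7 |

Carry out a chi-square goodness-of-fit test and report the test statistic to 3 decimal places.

15.521

Expected counts E_i = n·p_i: 175×0.10 = 17.5, 175×0.23 = 40.25, 175×0.27 = 47.25, 175×0.20 = 35, 175×0.12 = 21, 175×0.05 = 8.75, 175×0.03 = 5.25.
cat         O        E   (O−E)²/E
0          20     17.5     0.3571
1          43    40.25     0.1879
2          44    47.25     0.2235
3          37       35     0.1143
4           8       21     8.0476
5          16     8.75     6.0071
6+          7     5.25     0.5833
Sum = 15.521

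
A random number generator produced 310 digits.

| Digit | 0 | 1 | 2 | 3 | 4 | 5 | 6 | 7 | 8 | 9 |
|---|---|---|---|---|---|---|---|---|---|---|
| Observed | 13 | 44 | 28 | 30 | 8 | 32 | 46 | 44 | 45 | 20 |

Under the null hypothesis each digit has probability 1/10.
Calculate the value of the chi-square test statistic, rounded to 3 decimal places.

Under H₀ each category has probability 1/10, so each expected count is 310/10 = 31.
cat         O        E   (O−E)²/E
0          13       31    10.4516
1          44       31     5.4516
2          28       31     0.2903
3          30       31     0.0323
4           8       31    17.0645
5          32       31     0.0323
6          46       31     7.2581
7          44       31     5.4516
8          45       31     6.3226
9          20       31     3.9032
Sum = 56.258

56.258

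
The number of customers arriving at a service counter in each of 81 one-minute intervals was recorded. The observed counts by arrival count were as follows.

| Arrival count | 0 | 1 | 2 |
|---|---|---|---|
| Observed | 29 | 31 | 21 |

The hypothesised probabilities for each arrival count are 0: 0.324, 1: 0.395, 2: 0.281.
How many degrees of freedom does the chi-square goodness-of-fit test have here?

2

There are k = 3 categories and no parameters were estimated from the data, so df = 3 − 1 = 2.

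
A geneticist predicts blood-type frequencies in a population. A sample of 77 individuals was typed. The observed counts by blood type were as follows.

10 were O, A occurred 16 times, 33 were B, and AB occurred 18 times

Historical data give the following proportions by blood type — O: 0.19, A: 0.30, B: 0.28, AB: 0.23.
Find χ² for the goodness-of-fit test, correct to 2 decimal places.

Expected counts E_i = n·p_i: 77×0.19 = 14.63, 77×0.30 = 23.1, 77×0.28 = 21.56, 77×0.23 = 17.71.
cat         O        E   (O−E)²/E
O          10    14.63      1.465
A          16     23.1      2.182
B          33    21.56      6.070
AB         18    17.71      0.005
Sum = 9.72

9.72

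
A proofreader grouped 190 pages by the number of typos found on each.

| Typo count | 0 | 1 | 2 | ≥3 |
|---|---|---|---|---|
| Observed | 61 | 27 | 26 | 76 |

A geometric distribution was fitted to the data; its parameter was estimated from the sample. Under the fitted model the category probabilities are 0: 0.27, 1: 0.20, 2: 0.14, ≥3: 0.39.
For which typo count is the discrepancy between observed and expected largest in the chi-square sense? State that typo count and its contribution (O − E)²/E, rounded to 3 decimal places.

1, 3.184

Expected counts E_i = n·p_i: 190×0.27 = 51.3, 190×0.20 = 38, 190×0.14 = 26.6, 190×0.39 = 74.1.
χ² = (61−51.3)²/51.3 + (27−38)²/38 + (26−26.6)²/26.6 + (76−74.1)²/74.1
   = 1.8341 + 3.1842 + 0.0135 + 0.0487
The largest term is for 1: 3.184.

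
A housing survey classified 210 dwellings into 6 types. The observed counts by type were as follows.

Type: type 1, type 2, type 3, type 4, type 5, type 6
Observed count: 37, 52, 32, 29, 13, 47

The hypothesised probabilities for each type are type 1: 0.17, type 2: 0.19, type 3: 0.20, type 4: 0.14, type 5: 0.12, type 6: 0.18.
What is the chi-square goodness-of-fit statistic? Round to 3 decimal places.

14.249

Expected counts E_i = n·p_i: 210×0.17 = 35.7, 210×0.19 = 39.9, 210×0.20 = 42, 210×0.14 = 29.4, 210×0.12 = 25.2, 210×0.18 = 37.8.
cat         O        E   (O−E)²/E
type 1     37     35.7     0.0473
type 2     52     39.9     3.6694
type 3     32       42     2.3810
type 4     29     29.4     0.0054
type 5     13     25.2     5.9063
type 6     47     37.8     2.2392
Sum = 14.249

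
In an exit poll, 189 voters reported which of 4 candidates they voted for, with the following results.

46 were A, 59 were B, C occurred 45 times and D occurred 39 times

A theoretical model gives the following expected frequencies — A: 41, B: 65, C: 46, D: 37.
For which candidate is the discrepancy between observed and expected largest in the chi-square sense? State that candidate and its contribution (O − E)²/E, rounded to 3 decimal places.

cat         O        E   (O−E)²/E
A          46       41     0.6098
B          59       65     0.5538
C          45       46     0.0217
D          39       37     0.1081
The largest term is for A: 0.610.

A, 0.610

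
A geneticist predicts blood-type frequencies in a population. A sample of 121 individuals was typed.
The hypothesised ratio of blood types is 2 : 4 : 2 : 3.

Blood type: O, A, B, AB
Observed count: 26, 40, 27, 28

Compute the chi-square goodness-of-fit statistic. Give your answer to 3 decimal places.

2.985

Ratio total = 11. Expected counts: 121×2/11 = 22, 121×4/11 = 44, 121×2/11 = 22, 121×3/11 = 33.
cat         O        E   (O−E)²/E
O          26       22     0.7273
A          40       44     0.3636
B          27       22     1.1364
AB         28       33     0.7576
Sum = 2.985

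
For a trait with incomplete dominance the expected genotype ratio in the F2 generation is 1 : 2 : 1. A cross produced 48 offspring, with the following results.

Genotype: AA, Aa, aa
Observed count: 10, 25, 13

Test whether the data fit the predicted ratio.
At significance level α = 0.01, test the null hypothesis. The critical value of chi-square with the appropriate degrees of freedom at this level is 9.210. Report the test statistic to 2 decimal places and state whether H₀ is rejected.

Ratio total = 4. Expected counts: 48×1/4 = 12, 48×2/4 = 24, 48×1/4 = 12.
cat         O        E   (O−E)²/E
AA         10       12      0.333
Aa         25       24      0.042
aa         13       12      0.083
Sum = 0.46
df = 2. Since 0.46 < 9.210, we do not reject H₀.

0.46; do not reject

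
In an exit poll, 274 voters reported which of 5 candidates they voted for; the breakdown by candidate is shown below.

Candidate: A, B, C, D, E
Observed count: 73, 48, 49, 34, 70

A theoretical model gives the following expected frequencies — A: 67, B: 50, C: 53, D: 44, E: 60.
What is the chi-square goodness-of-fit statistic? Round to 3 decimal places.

4.859

χ² = (73−67)²/67 + (48−50)²/50 + (49−53)²/53 + (34−44)²/44 + (70−60)²/60
   = 0.5373 + 0.0800 + 0.3019 + 2.2727 + 1.6667
Sum = 4.859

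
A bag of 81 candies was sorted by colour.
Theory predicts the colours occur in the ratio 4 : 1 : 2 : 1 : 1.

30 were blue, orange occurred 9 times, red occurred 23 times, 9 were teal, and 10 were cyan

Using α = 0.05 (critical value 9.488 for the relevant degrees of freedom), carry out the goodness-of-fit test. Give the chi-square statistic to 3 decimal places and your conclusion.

Ratio total = 9. Expected counts: 81×4/9 = 36, 81×1/9 = 9, 81×2/9 = 18, 81×1/9 = 9, 81×1/9 = 9.
blue: (30 − 36)²/36 = 36/36 = 1.0000
orange: (9 − 9)²/9 = 0/9 = 0.0000
red: (23 − 18)²/18 = 25/18 = 1.3889
teal: (9 − 9)²/9 = 0/9 = 0.0000
cyan: (10 − 9)²/9 = 1/9 = 0.1111
Sum = 2.500
df = 4. Since 2.500 < 9.488, we do not reject H₀.

2.500; do not reject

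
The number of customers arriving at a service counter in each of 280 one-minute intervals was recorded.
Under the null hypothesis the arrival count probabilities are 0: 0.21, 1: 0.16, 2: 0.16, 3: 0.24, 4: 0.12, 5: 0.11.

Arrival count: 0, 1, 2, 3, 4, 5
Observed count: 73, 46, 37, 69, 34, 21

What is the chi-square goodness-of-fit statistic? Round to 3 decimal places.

7.991

Expected counts E_i = n·p_i: 280×0.21 = 58.8, 280×0.16 = 44.8, 280×0.16 = 44.8, 280×0.24 = 67.2, 280×0.12 = 33.6, 280×0.11 = 30.8.
cat         O        E   (O−E)²/E
0          73     58.8     3.4293
1          46     44.8     0.0321
2          37     44.8     1.3580
3          69     67.2     0.0482
4          34     33.6     0.0048
5          21     30.8     3.1182
Sum = 7.991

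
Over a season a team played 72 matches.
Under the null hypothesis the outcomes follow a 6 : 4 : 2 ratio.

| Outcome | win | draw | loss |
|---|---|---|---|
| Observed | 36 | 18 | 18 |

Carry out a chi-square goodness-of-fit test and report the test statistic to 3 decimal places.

4.500

Ratio total = 12. Expected counts: 72×6/12 = 36, 72×4/12 = 24, 72×2/12 = 12.
χ² = (36−36)²/36 + (18−24)²/24 + (18−12)²/12
   = 0.0000 + 1.5000 + 3.0000
Sum = 4.500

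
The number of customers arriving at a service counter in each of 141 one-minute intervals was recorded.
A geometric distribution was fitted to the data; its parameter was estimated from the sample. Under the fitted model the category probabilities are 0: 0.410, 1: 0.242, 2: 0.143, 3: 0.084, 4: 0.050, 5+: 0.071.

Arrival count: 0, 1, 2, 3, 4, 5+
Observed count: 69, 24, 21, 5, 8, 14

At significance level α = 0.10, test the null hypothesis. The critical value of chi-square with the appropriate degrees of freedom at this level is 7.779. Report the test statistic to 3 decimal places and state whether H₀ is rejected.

Expected counts E_i = n·p_i: 141×0.410 = 57.81, 141×0.242 = 34.122, 141×0.143 = 20.163, 141×0.084 = 11.844, 141×0.050 = 7.05, 141×0.071 = 10.011.
0: (69 − 57.81)²/57.81 = 125.2161/57.81 = 2.1660
1: (24 − 34.122)²/34.122 = 102.454884/34.122 = 3.0026
2: (21 − 20.163)²/20.163 = 0.700569/20.163 = 0.0347
3: (5 − 11.844)²/11.844 = 46.840336/11.844 = 3.9548
4: (8 − 7.05)²/7.05 = 0.9025/7.05 = 0.1280
5+: (14 − 10.011)²/10.011 = 15.912121/10.011 = 1.5895
Sum = 10.876
df = 4. Since 10.876 > 7.779, we reject H₀.

10.876; reject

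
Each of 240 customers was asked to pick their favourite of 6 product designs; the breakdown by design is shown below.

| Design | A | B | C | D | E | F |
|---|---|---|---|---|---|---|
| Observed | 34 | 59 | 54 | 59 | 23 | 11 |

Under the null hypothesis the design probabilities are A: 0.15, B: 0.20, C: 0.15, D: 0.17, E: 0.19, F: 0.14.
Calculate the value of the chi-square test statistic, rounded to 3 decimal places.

46.153

Expected counts E_i = n·p_i: 240×0.15 = 36, 240×0.20 = 48, 240×0.15 = 36, 240×0.17 = 40.8, 240×0.19 = 45.6, 240×0.14 = 33.6.
A: (34 − 36)²/36 = 4/36 = 0.1111
B: (59 − 48)²/48 = 121/48 = 2.5208
C: (54 − 36)²/36 = 324/36 = 9.0000
D: (59 − 40.8)²/40.8 = 331.24/40.8 = 8.1186
E: (23 − 45.6)²/45.6 = 510.76/45.6 = 11.2009
F: (11 − 33.6)²/33.6 = 510.76/33.6 = 15.2012
Sum = 46.153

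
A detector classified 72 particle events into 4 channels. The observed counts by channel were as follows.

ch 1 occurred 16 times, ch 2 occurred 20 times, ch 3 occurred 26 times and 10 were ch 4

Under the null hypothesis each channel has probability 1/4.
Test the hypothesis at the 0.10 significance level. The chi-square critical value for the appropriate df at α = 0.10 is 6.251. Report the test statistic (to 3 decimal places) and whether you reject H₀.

Expected count for each of the 4 categories: 72/4 = 18.
cat         O        E   (O−E)²/E
ch 1       16       18     0.2222
ch 2       20       18     0.2222
ch 3       26       18     3.5556
ch 4       10       18     3.5556
Sum = 7.556
df = 3. Since 7.556 > 6.251, we reject H₀.

7.556; reject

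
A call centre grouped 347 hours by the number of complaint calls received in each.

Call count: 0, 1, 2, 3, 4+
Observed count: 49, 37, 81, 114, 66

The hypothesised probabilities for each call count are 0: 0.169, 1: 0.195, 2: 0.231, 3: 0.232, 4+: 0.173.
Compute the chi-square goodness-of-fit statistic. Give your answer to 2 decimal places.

Expected counts E_i = n·p_i: 347×0.169 = 58.643, 347×0.195 = 67.665, 347×0.231 = 80.157, 347×0.232 = 80.504, 347×0.173 = 60.031.
χ² = (49−58.643)²/58.643 + (37−67.665)²/67.665 + (81−80.157)²/80.157 + (114−80.504)²/80.504 + (66−60.031)²/60.031
   = 1.586 + 13.897 + 0.009 + 13.937 + 0.594
Sum = 30.02

30.02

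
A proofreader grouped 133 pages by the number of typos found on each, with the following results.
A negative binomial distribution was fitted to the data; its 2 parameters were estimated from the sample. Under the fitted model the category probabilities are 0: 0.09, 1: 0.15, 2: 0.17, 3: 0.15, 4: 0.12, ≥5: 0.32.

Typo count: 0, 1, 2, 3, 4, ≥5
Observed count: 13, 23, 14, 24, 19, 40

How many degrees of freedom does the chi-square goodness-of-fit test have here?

There are k = 6 categories and 2 parameters estimated from the data, so df = 6 − 1 − 2 = 3.

3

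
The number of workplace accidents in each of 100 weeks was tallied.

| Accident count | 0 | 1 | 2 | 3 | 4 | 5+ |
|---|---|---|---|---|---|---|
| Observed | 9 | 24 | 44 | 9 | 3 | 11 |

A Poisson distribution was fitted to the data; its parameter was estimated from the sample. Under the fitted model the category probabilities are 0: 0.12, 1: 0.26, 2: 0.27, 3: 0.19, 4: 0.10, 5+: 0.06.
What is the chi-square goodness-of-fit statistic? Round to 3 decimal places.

25.937

Expected counts E_i = n·p_i: 100×0.12 = 12, 100×0.26 = 26, 100×0.27 = 27, 100×0.19 = 19, 100×0.10 = 10, 100×0.06 = 6.
0: (9 − 12)²/12 = 9/12 = 0.7500
1: (24 − 26)²/26 = 4/26 = 0.1538
2: (44 − 27)²/27 = 289/27 = 10.7037
3: (9 − 19)²/19 = 100/19 = 5.2632
4: (3 − 10)²/10 = 49/10 = 4.9000
5+: (11 − 6)²/6 = 25/6 = 4.1667
Sum = 25.937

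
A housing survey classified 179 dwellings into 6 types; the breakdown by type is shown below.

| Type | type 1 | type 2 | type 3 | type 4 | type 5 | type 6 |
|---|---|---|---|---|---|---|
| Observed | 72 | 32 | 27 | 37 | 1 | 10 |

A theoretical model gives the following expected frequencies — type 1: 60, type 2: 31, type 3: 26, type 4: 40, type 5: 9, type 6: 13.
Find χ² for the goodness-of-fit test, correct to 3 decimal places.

cat         O        E   (O−E)²/E
type 1     72       60     2.4000
type 2     32       31     0.0323
type 3     27       26     0.0385
type 4     37       40     0.2250
type 5      1        9     7.1111
type 6     10       13     0.6923
Sum = 10.499

10.499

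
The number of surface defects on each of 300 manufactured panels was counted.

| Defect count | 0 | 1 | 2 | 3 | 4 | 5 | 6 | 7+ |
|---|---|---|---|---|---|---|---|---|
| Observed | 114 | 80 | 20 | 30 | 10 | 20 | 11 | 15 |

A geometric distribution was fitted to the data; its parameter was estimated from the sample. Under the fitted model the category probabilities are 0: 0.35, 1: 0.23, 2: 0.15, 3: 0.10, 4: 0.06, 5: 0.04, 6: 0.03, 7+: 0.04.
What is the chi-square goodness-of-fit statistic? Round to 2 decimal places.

Expected counts E_i = n·p_i: 300×0.35 = 105, 300×0.23 = 69, 300×0.15 = 45, 300×0.10 = 30, 300×0.06 = 18, 300×0.04 = 12, 300×0.03 = 9, 300×0.04 = 12.
cat         O        E   (O−E)²/E
0         114      105      0.771
1          80       69      1.754
2          20       45     13.889
3          30       30      0.000
4          10       18      3.556
5          20       12      5.333
6          11        9      0.444
7+         15       12      0.750
Sum = 26.50

26.50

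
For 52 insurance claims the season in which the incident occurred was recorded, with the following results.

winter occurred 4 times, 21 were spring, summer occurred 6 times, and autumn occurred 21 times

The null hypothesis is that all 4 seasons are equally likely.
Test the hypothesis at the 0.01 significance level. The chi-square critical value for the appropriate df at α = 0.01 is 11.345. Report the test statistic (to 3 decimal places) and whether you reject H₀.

Expected count for each of the 4 categories: 52/4 = 13.
cat         O        E   (O−E)²/E
winter      4       13     6.2308
spring     21       13     4.9231
summer      6       13     3.7692
autumn     21       13     4.9231
Sum = 19.846
df = 3. Since 19.846 > 11.345, we reject H₀.

19.846; reject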